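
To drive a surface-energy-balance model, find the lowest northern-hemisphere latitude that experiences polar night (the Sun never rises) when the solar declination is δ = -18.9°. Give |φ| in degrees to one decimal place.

Polar night requires cos H₀ = −tan φ tan δ ≥ 1, i.e. tan φ tan δ ≤ −1.
The boundary is |tan φ| · |tan δ| = 1, so |φ| = 90° − |δ| = 90° − 18.9° = 71.1° in the northern hemisphere.

|φ| = 71.1°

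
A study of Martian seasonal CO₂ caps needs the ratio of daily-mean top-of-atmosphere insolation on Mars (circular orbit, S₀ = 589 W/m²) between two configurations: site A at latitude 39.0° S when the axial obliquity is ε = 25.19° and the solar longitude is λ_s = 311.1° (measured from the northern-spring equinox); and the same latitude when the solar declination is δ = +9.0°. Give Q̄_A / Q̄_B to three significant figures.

— Configuration A (φ=-39.0°):
Solar declination: sin δ = sin ε · sin λ_s = sin 25.19° × sin 311.1° = -0.32073, so δ = -18.707°.
cos H₀ = −tan(-39.0°) tan(-18.707°) = -0.2742, H₀ = 1.8486 rad.
Bracket: H₀ sin φ sin δ + cos φ cos δ sin H₀ = 1.8486×-0.62932×-0.32073 + 0.77715×0.94717×0.96167 = 0.373125 + 0.707879 = 1.081004.
Q̄ = (S₀/π) × [bracket] = (589/π) × 1.081004 = 202.67 W/m².
— Configuration B (φ=-39.0°):
cos H₀ = −tan(-39.0°) tan(+9.000°) = 0.1283, H₀ = 1.4422 rad.
Bracket: H₀ sin φ sin δ + cos φ cos δ sin H₀ = 1.4422×-0.62932×0.15643 + 0.77715×0.98769×0.99174 = -0.141977 + 0.761243 = 0.619266.
Q̄ = (S₀/π) × [bracket] = (589/π) × 0.619266 = 116.10 W/m².
Ratio Q̄_A / Q̄_B = 202.67 / 116.10 = 1.746.

Q̄_A / Q̄_B ≈ 1.75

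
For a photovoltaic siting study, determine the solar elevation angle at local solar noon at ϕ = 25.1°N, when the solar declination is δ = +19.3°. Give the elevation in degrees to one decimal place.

84.2°

At local noon the hour angle is zero, so the zenith angle equals |ϕ − δ| = |+25.1° − (+19.300°)| = 5.800°.
Elevation = 90° − 5.800° = 84.2°.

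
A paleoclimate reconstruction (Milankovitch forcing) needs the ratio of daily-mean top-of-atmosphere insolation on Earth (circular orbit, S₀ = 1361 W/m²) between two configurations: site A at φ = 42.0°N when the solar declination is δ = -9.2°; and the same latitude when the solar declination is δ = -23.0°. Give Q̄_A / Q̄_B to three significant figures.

— Configuration A (φ=+42.0°):
cos H₀ = −tan(+42.0°) tan(-9.200°) = 0.1458, H₀ = 1.4244 rad.
Bracket: H₀ sin φ sin δ + cos φ cos δ sin H₀ = 1.4244×0.66913×-0.15988 + 0.74314×0.98714×0.98931 = -0.152383 + 0.725741 = 0.573358.
Q̄ = (S₀/π) × [bracket] = (1361/π) × 0.573358 = 248.39 W/m².
— Configuration B (φ=+42.0°):
cos H₀ = −tan(+42.0°) tan(-23.000°) = 0.3822, H₀ = 1.1786 rad.
Bracket: H₀ sin φ sin δ + cos φ cos δ sin H₀ = 1.1786×0.66913×-0.39073 + 0.74314×0.92050×0.92408 = -0.308144 + 0.632127 = 0.323983.
Q̄ = (S₀/π) × [bracket] = (1361/π) × 0.323983 = 140.36 W/m².
Ratio Q̄_A / Q̄_B = 248.39 / 140.36 = 1.770.

Q̄_A / Q̄_B ≈ 1.77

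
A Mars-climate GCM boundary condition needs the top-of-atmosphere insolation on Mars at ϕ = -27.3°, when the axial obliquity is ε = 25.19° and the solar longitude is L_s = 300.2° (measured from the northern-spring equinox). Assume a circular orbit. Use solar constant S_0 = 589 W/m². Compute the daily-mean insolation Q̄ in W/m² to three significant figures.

Solar declination: sin δ = sin ε · sin L_s = sin 25.19° × sin 300.2° = -0.36785, so δ = -21.583°.
cos h₀ = −tan(-27.3°) tan(-21.583°) = -0.2042, h₀ = 1.7764 rad.
Bracket: h₀ sin ϕ sin δ + cos ϕ cos δ sin h₀ = 1.7764×-0.45865×-0.36785 + 0.88862×0.92988×0.97893 = 0.299704 + 0.808900 = 1.108604.
Q̄ = (S_0/π) × [bracket] = (589/π) × 1.108604 = 207.8 W/m².

Q̄ ≈ 208 W/m²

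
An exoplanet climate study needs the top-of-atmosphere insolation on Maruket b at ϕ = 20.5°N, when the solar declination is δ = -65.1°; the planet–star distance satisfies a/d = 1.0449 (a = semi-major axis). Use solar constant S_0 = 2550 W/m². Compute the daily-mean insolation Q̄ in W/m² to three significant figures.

Q̄ ≈ 28.6 W/m²

cos h₀ = −tan(+20.5°) tan(-65.100°) = 0.8055, h₀ = 0.6343 rad.
Bracket: h₀ sin ϕ sin δ + cos ϕ cos δ sin h₀ = 0.6343×0.35021×-0.90704 + 0.93667×0.42104×0.59264 = -0.201488 + 0.233723 = 0.032235.
Inverse-square distance factor (a/d)² = 1.0449² = 1.091816.
Q̄ = (S_0/π) × 1.091816 × [bracket] = (2550/π) × 1.091816 × 0.032235 = 28.57 W/m².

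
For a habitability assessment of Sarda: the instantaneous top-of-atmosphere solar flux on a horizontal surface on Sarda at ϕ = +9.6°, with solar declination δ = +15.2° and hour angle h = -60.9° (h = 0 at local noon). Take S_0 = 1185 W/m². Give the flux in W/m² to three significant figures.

600 W/m²

cos θ_z = sin ϕ sin δ + cos ϕ cos δ cos h = 0.043725 + 0.462749 = 0.506474.
Flux = S_0 · cos θ_z = 1185 × 0.506474 = 600.2 W/m².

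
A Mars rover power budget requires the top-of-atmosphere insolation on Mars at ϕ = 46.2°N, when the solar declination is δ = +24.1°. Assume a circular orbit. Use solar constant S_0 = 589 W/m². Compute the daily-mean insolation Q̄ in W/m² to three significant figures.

Q̄ ≈ 218 W/m²

cos h₀ = −tan(+46.2°) tan(+24.100°) = -0.4665, h₀ = 2.0561 rad.
Bracket: h₀ sin ϕ sin δ + cos ϕ cos δ sin h₀ = 2.0561×0.72176×0.40833 + 0.69214×0.91283×0.88454 = 0.605966 + 0.558858 = 1.164824.
Q̄ = (S_0/π) × [bracket] = (589/π) × 1.164824 = 218.4 W/m².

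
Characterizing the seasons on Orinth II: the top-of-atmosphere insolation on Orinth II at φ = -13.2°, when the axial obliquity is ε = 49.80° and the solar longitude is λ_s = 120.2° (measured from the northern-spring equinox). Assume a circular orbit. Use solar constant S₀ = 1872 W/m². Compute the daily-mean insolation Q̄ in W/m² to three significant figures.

Q̄ ≈ 304 W/m²

Solar declination: sin δ = sin ε · sin λ_s = sin 49.80° × sin 120.2° = 0.66013, so δ = +41.310°.
cos H₀ = −tan(-13.2°) tan(+41.310°) = 0.2061, H₀ = 1.3632 rad.
Bracket: H₀ sin φ sin δ + cos φ cos δ sin H₀ = 1.3632×-0.22835×0.66013 + 0.97358×0.75115×0.97853 = -0.205490 + 0.715604 = 0.510114.
Q̄ = (S₀/π) × [bracket] = (1872/π) × 0.510114 = 304.0 W/m².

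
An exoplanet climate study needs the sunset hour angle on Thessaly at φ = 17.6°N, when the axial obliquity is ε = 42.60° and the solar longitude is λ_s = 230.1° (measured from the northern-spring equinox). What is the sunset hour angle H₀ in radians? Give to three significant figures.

H₀ = 1.38 rad

Solar declination: sin δ = sin ε · sin λ_s = sin 42.60° × sin 230.1° = -0.51928, so δ = -31.284°.
cos H₀ = −tan φ · tan δ = −tan(+17.6°) × tan(-31.284°) = 0.1927, so H₀ = 1.3768 rad = 78.89°.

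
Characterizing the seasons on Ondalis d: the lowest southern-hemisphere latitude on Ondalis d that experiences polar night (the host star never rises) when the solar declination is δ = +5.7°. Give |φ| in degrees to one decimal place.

|φ| = 84.3°

Polar night requires cos H₀ = −tan φ tan δ ≥ 1, i.e. tan φ tan δ ≤ −1.
The boundary is |tan φ| · |tan δ| = 1, so |φ| = 90° − |δ| = 90° − 5.7° = 84.3° in the southern hemisphere.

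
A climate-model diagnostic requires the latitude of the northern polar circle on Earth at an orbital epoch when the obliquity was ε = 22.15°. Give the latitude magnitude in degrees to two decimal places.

The polar circle is the lowest latitude that experiences at least one full rotation of continuous daylight at the northern-summer solstice; it lies at |φ| = 90° − ε = 90° − 22.15° = 67.85°.

67.85°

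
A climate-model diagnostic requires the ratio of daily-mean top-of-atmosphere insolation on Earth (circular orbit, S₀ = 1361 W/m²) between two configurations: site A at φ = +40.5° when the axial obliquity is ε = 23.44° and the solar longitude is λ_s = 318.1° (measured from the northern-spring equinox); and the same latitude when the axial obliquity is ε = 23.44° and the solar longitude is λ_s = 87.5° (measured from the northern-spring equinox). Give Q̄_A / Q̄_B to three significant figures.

Q̄_A / Q̄_B ≈ 0.419

— Configuration A (φ=+40.5°):
Solar declination: sin δ = sin ε · sin λ_s = sin 23.44° × sin 318.1° = -0.26566, so δ = -15.406°.
cos H₀ = −tan(+40.5°) tan(-15.406°) = 0.2353, H₀ = 1.3332 rad.
Bracket: H₀ sin φ sin δ + cos φ cos δ sin H₀ = 1.3332×0.64945×-0.26566 + 0.76041×0.96407×0.97191 = -0.230021 + 0.712496 = 0.482475.
Q̄ = (S₀/π) × [bracket] = (1361/π) × 0.482475 = 209.02 W/m².
— Configuration B (φ=+40.5°):
Solar declination: sin δ = sin ε · sin λ_s = sin 23.44° × sin 87.5° = 0.39741, so δ = +23.416°.
cos H₀ = −tan(+40.5°) tan(+23.416°) = -0.3699, H₀ = 1.9497 rad.
Bracket: H₀ sin φ sin δ + cos φ cos δ sin H₀ = 1.9497×0.64945×0.39741 + 0.76041×0.91764×0.92908 = 0.503214 + 0.648296 = 1.151510.
Q̄ = (S₀/π) × [bracket] = (1361/π) × 1.151510 = 498.86 W/m².
Ratio Q̄_A / Q̄_B = 209.02 / 498.86 = 0.4190.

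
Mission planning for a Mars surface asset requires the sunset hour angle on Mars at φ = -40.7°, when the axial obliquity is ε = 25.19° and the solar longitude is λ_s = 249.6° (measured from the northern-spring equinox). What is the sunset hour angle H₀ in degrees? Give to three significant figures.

Solar declination: sin δ = sin ε · sin λ_s = sin 25.19° × sin 249.6° = -0.39893, so δ = -23.511°.
cos H₀ = −tan φ · tan δ = −tan(-40.7°) × tan(-23.511°) = -0.3742, so H₀ = 1.9543 rad = 111.97°.

H₀ = 112°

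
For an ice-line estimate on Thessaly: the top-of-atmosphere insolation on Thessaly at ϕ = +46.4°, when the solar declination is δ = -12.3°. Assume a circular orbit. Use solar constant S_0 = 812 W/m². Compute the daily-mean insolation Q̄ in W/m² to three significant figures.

cos h₀ = −tan(+46.4°) tan(-12.300°) = 0.2290, h₀ = 1.3398 rad.
Bracket: h₀ sin ϕ sin δ + cos ϕ cos δ sin h₀ = 1.3398×0.72417×-0.21303 + 0.68962×0.97705×0.97344 = -0.206691 + 0.655897 = 0.449206.
Q̄ = (S_0/π) × [bracket] = (812/π) × 0.449206 = 116.1 W/m².

Q̄ ≈ 116 W/m²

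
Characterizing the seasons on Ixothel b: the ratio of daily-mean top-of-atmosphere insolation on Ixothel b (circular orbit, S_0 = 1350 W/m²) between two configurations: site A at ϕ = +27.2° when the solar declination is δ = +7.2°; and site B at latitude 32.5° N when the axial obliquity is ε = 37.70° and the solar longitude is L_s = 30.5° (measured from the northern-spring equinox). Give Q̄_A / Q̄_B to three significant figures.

— Configuration A (ϕ=+27.2°):
cos h₀ = −tan(+27.2°) tan(+7.200°) = -0.0649, h₀ = 1.6358 rad.
Bracket: h₀ sin ϕ sin δ + cos ϕ cos δ sin h₀ = 1.6358×0.45710×0.12533 + 0.88942×0.99211×0.99789 = 0.093712 + 0.880541 = 0.974253.
Q̄ = (S_0/π) × [bracket] = (1350/π) × 0.974253 = 418.65 W/m².
— Configuration B (ϕ=+32.5°):
Solar declination: sin δ = sin ε · sin L_s = sin 37.70° × sin 30.5° = 0.31037, so δ = +18.082°.
cos h₀ = −tan(+32.5°) tan(+18.082°) = -0.2080, h₀ = 1.7803 rad.
Bracket: h₀ sin ϕ sin δ + cos ϕ cos δ sin h₀ = 1.7803×0.53730×0.31037 + 0.84339×0.95061×0.97813 = 0.296886 + 0.784201 = 1.081087.
Q̄ = (S_0/π) × [bracket] = (1350/π) × 1.081087 = 464.56 W/m².
Ratio Q̄_A / Q̄_B = 418.65 / 464.56 = 0.9012.

Q̄_A / Q̄_B ≈ 0.901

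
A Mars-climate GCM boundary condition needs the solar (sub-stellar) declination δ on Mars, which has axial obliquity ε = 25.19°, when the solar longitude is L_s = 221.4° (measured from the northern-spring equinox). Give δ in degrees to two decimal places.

sin δ = sin ε · sin L_s = sin 25.19° × sin 221.4° = -0.281468.
δ = arcsin(-0.281468) = -16.35°.

δ = -16.35°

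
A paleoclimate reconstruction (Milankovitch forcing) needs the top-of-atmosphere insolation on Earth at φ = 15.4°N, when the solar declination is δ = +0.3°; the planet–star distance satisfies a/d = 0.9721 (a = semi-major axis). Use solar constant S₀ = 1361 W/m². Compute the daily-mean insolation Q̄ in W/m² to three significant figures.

cos H₀ = −tan(+15.4°) tan(+0.300°) = -0.0014, H₀ = 1.5722 rad.
Bracket: H₀ sin φ sin δ + cos φ cos δ sin H₀ = 1.5722×0.26556×0.00524 + 0.96410×0.99999×1.00000 = 0.002188 + 0.964090 = 0.966278.
Inverse-square distance factor (a/d)² = 0.9721² = 0.944978.
Q̄ = (S₀/π) × 0.944978 × [bracket] = (1361/π) × 0.944978 × 0.966278 = 395.6 W/m².

Q̄ ≈ 396 W/m²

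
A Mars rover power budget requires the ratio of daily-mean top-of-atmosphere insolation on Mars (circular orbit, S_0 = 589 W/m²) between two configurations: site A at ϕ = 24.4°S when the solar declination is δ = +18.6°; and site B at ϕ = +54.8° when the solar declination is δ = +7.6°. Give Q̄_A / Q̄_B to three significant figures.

— Configuration A (ϕ=-24.4°):
cos h₀ = −tan(-24.4°) tan(+18.600°) = 0.1527, h₀ = 1.4175 rad.
Bracket: h₀ sin ϕ sin δ + cos ϕ cos δ sin h₀ = 1.4175×-0.41310×0.31896 + 0.91068×0.94777×0.98828 = -0.186773 + 0.852999 = 0.666226.
Q̄ = (S_0/π) × [bracket] = (589/π) × 0.666226 = 124.91 W/m².
— Configuration B (ϕ=+54.8°):
cos h₀ = −tan(+54.8°) tan(+7.600°) = -0.1891, h₀ = 1.7611 rad.
Bracket: h₀ sin ϕ sin δ + cos ϕ cos δ sin h₀ = 1.7611×0.81714×0.13226 + 0.57643×0.99122×0.98195 = 0.190331 + 0.561056 = 0.751387.
Q̄ = (S_0/π) × [bracket] = (589/π) × 0.751387 = 140.87 W/m².
Ratio Q̄_A / Q̄_B = 124.91 / 140.87 = 0.8867.

Q̄_A / Q̄_B ≈ 0.887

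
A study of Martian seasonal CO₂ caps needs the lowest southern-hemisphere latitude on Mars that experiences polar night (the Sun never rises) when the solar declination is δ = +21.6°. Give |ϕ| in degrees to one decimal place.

|ϕ| = 68.4°

Polar night requires cos h₀ = −tan ϕ tan δ ≥ 1, i.e. tan ϕ tan δ ≤ −1.
The boundary is |tan ϕ| · |tan δ| = 1, so |ϕ| = 90° − |δ| = 90° − 21.6° = 68.4° in the southern hemisphere.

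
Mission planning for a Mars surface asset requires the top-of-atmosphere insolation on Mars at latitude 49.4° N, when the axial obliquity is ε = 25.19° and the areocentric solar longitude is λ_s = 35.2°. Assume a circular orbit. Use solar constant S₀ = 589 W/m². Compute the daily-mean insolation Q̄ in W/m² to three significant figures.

sin δ = sin 25.19° × sin 35.2° = 0.24534, so δ = +14.202°.
cos H₀ = −tan(+49.4°) tan(+14.202°) = -0.2953, H₀ = 1.8705 rad.
Bracket: H₀ sin φ sin δ + cos φ cos δ sin H₀ = 1.8705×0.75927×0.24534 + 0.65077×0.96944×0.95541 = 0.348435 + 0.602751 = 0.951186.
Q̄ = (S₀/π) × [bracket] = (589/π) × 0.951186 = 178.3 W/m².

Q̄ ≈ 178 W/m²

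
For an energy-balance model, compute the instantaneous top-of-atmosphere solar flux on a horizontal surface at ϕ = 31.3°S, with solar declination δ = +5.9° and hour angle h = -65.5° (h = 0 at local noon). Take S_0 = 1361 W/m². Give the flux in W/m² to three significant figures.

cos θ_z = sin ϕ sin δ + cos ϕ cos δ cos h = -0.053403 + 0.352461 = 0.299058.
Flux = S_0 · cos θ_z = 1361 × 0.299058 = 407.0 W/m².

407 W/m²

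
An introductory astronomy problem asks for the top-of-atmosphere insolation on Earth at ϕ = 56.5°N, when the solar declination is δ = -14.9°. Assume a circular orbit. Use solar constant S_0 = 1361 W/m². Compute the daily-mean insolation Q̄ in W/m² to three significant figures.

Q̄ ≈ 104 W/m²

cos h₀ = −tan(+56.5°) tan(-14.900°) = 0.4020, h₀ = 1.1571 rad.
Bracket: h₀ sin ϕ sin δ + cos ϕ cos δ sin h₀ = 1.1571×0.83389×-0.25713 + 0.55194×0.96638×0.91564 = -0.248103 + 0.488388 = 0.240285.
Q̄ = (S_0/π) × [bracket] = (1361/π) × 0.240285 = 104.1 W/m².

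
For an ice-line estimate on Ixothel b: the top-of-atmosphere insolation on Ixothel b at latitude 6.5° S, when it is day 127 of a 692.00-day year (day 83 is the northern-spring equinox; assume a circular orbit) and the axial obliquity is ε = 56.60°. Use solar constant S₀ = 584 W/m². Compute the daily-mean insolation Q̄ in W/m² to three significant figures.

Solar longitude: λ_s = 360° × (127 − 83)/692.00 = 22.890°.
sin δ = sin 56.60° × sin 22.890° = 0.32473, so δ = +18.949°.
cos H₀ = −tan(-6.5°) tan(+18.949°) = 0.0391, H₀ = 1.5317 rad.
Bracket: H₀ sin φ sin δ + cos φ cos δ sin H₀ = 1.5317×-0.11320×0.32473 + 0.99357×0.94581×0.99923 = -0.056304 + 0.939005 = 0.882701.
Q̄ = (S₀/π) × [bracket] = (584/π) × 0.882701 = 164.1 W/m².

Q̄ ≈ 164 W/m²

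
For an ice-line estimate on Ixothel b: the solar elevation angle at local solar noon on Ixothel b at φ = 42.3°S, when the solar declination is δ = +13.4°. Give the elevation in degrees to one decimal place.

At local noon the hour angle is zero, so the zenith angle equals |φ − δ| = |-42.3° − (+13.400°)| = 55.700°.
Elevation = 90° − 55.700° = 34.3°.

34.3°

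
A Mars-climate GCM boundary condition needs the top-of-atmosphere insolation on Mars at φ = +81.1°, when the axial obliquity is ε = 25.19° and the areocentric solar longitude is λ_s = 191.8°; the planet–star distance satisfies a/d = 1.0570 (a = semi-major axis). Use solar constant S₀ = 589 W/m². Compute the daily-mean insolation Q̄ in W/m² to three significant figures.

sin δ = sin 25.19° × sin 191.8° = -0.08704, so δ = -4.993°.
cos H₀ = −tan(+81.1°) tan(-4.993°) = 0.5579, H₀ = 0.9789 rad.
Bracket: H₀ sin φ sin δ + cos φ cos δ sin H₀ = 0.9789×0.98796×-0.08704 + 0.15471×0.99621×0.82989 = -0.084178 + 0.127906 = 0.043728.
Inverse-square distance factor (a/d)² = 1.0570² = 1.117249.
Q̄ = (S₀/π) × 1.117249 × [bracket] = (589/π) × 1.117249 × 0.043728 = 9.160 W/m².

Q̄ ≈ 9.16 W/m²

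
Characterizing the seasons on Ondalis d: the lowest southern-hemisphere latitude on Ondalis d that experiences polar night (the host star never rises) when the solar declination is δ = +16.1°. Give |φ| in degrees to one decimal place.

Polar night requires cos H₀ = −tan φ tan δ ≥ 1, i.e. tan φ tan δ ≤ −1.
The boundary is |tan φ| · |tan δ| = 1, so |φ| = 90° − |δ| = 90° − 16.1° = 73.9° in the southern hemisphere.

|φ| = 73.9°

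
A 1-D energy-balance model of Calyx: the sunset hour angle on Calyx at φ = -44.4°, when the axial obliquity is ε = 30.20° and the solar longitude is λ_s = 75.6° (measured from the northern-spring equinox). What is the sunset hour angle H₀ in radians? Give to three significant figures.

H₀ = 0.993 rad

Solar declination: sin δ = sin ε · sin λ_s = sin 30.20° × sin 75.6° = 0.48722, so δ = +29.158°.
cos H₀ = −tan φ · tan δ = −tan(-44.4°) × tan(+29.158°) = 0.5464, so H₀ = 0.9928 rad = 56.88°.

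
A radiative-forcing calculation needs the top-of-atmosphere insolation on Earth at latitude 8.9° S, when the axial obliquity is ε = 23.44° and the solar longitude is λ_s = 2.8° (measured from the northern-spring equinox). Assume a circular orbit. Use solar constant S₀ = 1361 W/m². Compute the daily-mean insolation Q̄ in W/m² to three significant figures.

Q̄ ≈ 426 W/m²

Solar declination: sin δ = sin ε · sin λ_s = sin 23.44° × sin 2.8° = 0.01943, so δ = +1.113°.
cos H₀ = −tan(-8.9°) tan(+1.113°) = 0.0030, H₀ = 1.5678 rad.
Bracket: H₀ sin φ sin δ + cos φ cos δ sin H₀ = 1.5678×-0.15471×0.01943 + 0.98796×0.99981×1.00000 = -0.004713 + 0.987772 = 0.983059.
Q̄ = (S₀/π) × [bracket] = (1361/π) × 0.983059 = 425.9 W/m².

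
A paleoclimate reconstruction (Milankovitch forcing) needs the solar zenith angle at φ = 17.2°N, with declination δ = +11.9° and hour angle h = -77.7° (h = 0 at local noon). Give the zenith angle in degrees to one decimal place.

θ_z = 74.9°

cos θ_z = sin φ sin δ + cos φ cos δ cos h = 0.060976 + 0.199130 = 0.260106.
θ_z = arccos(0.260106) = 74.9°.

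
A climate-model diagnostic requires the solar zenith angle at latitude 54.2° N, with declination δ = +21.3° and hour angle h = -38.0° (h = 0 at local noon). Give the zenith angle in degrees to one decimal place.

θ_z = 43.6°

cos θ_z = sin ϕ sin δ + cos ϕ cos δ cos h = 0.294620 + 0.429466 = 0.724086.
θ_z = arccos(0.724086) = 43.6°.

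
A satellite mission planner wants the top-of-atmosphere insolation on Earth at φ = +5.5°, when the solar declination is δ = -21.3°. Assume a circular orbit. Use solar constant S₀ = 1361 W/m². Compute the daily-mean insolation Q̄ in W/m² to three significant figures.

cos H₀ = −tan(+5.5°) tan(-21.300°) = 0.0375, H₀ = 1.5332 rad.
Bracket: H₀ sin φ sin δ + cos φ cos δ sin H₀ = 1.5332×0.09585×-0.36325 + 0.99540×0.93169×0.99930 = -0.053382 + 0.926755 = 0.873373.
Q̄ = (S₀/π) × [bracket] = (1361/π) × 0.873373 = 378.4 W/m².

Q̄ ≈ 378 W/m²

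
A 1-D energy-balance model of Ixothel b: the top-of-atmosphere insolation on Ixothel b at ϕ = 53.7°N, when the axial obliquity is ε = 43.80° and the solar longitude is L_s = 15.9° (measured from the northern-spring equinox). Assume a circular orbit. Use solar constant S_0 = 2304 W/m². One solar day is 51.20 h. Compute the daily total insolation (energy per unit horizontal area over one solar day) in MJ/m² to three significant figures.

114 MJ/m²

Solar declination: sin δ = sin ε · sin L_s = sin 43.80° × sin 15.9° = 0.18962, so δ = +10.931°.
cos h₀ = −tan(+53.7°) tan(+10.931°) = -0.2629, h₀ = 1.8368 rad.
Bracket: h₀ sin ϕ sin δ + cos ϕ cos δ sin h₀ = 1.8368×0.80593×0.18962 + 0.59201×0.98186×0.96482 = 0.280701 + 0.560822 = 0.841523.
Q̄ = (S_0/π) × [bracket] = (2304/π) × 0.841523 = 617.16 W/m².
Daily total = Q̄ × 51.20 h × 3600 s/h = 617.16 × 51.20 × 3600 / 10⁶ = 113.8 MJ/m².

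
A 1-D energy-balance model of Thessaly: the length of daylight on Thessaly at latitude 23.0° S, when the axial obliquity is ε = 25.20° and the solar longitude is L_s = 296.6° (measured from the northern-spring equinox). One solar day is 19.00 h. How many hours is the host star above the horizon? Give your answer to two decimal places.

10.56 h

Solar declination: sin δ = sin ε · sin L_s = sin 25.20° × sin 296.6° = -0.38071, so δ = -22.378°.
cos h₀ = −tan ϕ · tan δ = −tan(-23.0°) × tan(-22.378°) = -0.1748, so h₀ = 1.7465 rad = 100.06°.
Daylight = 2h₀/(2π) × 19.00 h = (1.7465/π) × 19.00 = 10.56 h.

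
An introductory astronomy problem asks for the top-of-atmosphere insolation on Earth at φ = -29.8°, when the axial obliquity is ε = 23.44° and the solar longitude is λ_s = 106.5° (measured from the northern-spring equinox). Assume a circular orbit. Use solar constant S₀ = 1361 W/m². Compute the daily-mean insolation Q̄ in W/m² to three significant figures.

Solar declination: sin δ = sin ε · sin λ_s = sin 23.44° × sin 106.5° = 0.38141, so δ = +22.421°.
cos H₀ = −tan(-29.8°) tan(+22.421°) = 0.2363, H₀ = 1.3322 rad.
Bracket: H₀ sin φ sin δ + cos φ cos δ sin H₀ = 1.3322×-0.49697×0.38141 + 0.86777×0.92441×0.97168 = -0.252518 + 0.779458 = 0.526940.
Q̄ = (S₀/π) × [bracket] = (1361/π) × 0.526940 = 228.3 W/m².

Q̄ ≈ 228 W/m²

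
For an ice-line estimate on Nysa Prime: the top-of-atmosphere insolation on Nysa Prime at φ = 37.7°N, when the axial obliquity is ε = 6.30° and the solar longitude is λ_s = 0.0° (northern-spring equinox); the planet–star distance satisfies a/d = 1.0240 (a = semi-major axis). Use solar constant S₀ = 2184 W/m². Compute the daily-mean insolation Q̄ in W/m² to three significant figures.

Q̄ ≈ 577 W/m²

Solar declination: sin δ = sin ε · sin λ_s = sin 6.30° × sin 0.0° = 0.00000, so δ = +0.000°.
cos H₀ = −tan(+37.7°) tan(+0.000°) = -0.0000, H₀ = 1.5708 rad.
Bracket: H₀ sin φ sin δ + cos φ cos δ sin H₀ = 1.5708×0.61153×0.00000 + 0.79122×1.00000×1.00000 = 0.000000 + 0.791220 = 0.791220.
Inverse-square distance factor (a/d)² = 1.0240² = 1.048576.
Q̄ = (S₀/π) × 1.048576 × [bracket] = (2184/π) × 1.048576 × 0.791220 = 576.8 W/m².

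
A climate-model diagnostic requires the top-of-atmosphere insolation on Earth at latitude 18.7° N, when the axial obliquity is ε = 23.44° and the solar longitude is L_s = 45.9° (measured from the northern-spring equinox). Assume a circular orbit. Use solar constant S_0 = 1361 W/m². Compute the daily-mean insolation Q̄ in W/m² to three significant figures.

Solar declination: sin δ = sin ε · sin L_s = sin 23.44° × sin 45.9° = 0.28566, so δ = +16.598°.
cos h₀ = −tan(+18.7°) tan(+16.598°) = -0.1009, h₀ = 1.6719 rad.
Bracket: h₀ sin ϕ sin δ + cos ϕ cos δ sin h₀ = 1.6719×0.32061×0.28566 + 0.94721×0.95833×0.99490 = 0.153122 + 0.903110 = 1.056232.
Q̄ = (S_0/π) × [bracket] = (1361/π) × 1.056232 = 457.6 W/m².

Q̄ ≈ 458 W/m²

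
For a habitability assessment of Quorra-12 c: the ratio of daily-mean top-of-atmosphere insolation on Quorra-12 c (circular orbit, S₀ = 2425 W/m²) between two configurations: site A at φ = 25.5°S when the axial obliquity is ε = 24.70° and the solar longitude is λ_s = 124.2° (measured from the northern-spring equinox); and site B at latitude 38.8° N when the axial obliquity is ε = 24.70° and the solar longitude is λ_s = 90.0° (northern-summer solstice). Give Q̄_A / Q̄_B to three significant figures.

— Configuration A (φ=-25.5°):
Solar declination: sin δ = sin ε · sin λ_s = sin 24.70° × sin 124.2° = 0.34561, so δ = +20.219°.
cos H₀ = −tan(-25.5°) tan(+20.219°) = 0.1757, H₀ = 1.3942 rad.
Bracket: H₀ sin φ sin δ + cos φ cos δ sin H₀ = 1.3942×-0.43051×0.34561 + 0.90259×0.93838×0.98445 = -0.207441 + 0.833802 = 0.626361.
Q̄ = (S₀/π) × [bracket] = (2425/π) × 0.626361 = 483.49 W/m².
— Configuration B (φ=+38.8°):
Solar declination: sin δ = sin ε · sin λ_s = sin 24.70° × sin 90.0° = 0.41787, so δ = +24.700°.
cos H₀ = −tan(+38.8°) tan(+24.700°) = -0.3698, H₀ = 1.9496 rad.
Bracket: H₀ sin φ sin δ + cos φ cos δ sin H₀ = 1.9496×0.62660×0.41787 + 0.77934×0.90851×0.92911 = 0.510478 + 0.657845 = 1.168323.
Q̄ = (S₀/π) × [bracket] = (2425/π) × 1.168323 = 901.83 W/m².
Ratio Q̄_A / Q̄_B = 483.49 / 901.83 = 0.5361.

Q̄_A / Q̄_B ≈ 0.536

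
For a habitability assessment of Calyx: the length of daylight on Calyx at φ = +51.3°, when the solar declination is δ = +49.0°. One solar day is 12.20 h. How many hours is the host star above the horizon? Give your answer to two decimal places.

Sunrise equation: cos H₀ = −tan φ · tan δ = -1.4359 ≤ −1, so the host star never sets (polar day) and H₀ = π.
Daylight = 2H₀/(2π) × 12.20 h = (3.1416/π) × 12.20 = 12.20 h.

12.20 h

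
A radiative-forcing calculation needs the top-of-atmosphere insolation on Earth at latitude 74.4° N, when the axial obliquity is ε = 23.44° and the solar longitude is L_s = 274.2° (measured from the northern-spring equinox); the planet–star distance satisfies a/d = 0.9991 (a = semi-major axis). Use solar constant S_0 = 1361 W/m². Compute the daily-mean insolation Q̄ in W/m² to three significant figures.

Solar declination: sin δ = sin ε · sin L_s = sin 23.44° × sin 274.2° = -0.39672, so δ = -23.373°.
cos h₀ = −tan(+74.4°) tan(-23.373°) = 1.5479 ≥ 1 ⇒ polar night, h₀ = 0 and Q̄ = 0.
Inverse-square distance factor (a/d)² = 0.9991² = 0.998201.

Q̄ ≈ 0.00 W/m²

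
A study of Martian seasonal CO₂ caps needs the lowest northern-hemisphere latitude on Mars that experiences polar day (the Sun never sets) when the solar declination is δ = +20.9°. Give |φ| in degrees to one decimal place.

Polar day requires cos H₀ = −tan φ tan δ ≤ −1, i.e. tan φ tan δ ≥ 1.
The boundary is |tan φ| · |tan δ| = 1, so |φ| = 90° − |δ| = 90° − 20.9° = 69.1° in the northern hemisphere.

|φ| = 69.1°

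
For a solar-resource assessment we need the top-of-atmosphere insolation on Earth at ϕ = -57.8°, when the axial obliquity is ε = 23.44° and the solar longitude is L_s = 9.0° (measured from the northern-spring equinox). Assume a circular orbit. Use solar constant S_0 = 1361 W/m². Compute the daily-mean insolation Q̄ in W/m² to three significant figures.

Solar declination: sin δ = sin ε · sin L_s = sin 23.44° × sin 9.0° = 0.06223, so δ = +3.568°.
cos h₀ = −tan(-57.8°) tan(+3.568°) = 0.0990, h₀ = 1.4716 rad.
Bracket: h₀ sin ϕ sin δ + cos ϕ cos δ sin h₀ = 1.4716×-0.84619×0.06223 + 0.53288×0.99806×0.99509 = -0.077492 + 0.529235 = 0.451743.
Q̄ = (S_0/π) × [bracket] = (1361/π) × 0.451743 = 195.7 W/m².

Q̄ ≈ 196 W/m²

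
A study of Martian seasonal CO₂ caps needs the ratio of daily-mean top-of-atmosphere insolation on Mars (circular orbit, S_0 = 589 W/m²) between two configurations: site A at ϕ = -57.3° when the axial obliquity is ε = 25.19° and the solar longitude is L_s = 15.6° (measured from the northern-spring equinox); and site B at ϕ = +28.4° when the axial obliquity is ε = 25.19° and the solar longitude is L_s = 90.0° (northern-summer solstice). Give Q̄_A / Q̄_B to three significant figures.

— Configuration A (ϕ=-57.3°):
Solar declination: sin δ = sin ε · sin L_s = sin 25.19° × sin 15.6° = 0.11446, so δ = +6.572°.
cos h₀ = −tan(-57.3°) tan(+6.572°) = 0.1795, h₀ = 1.3904 rad.
Bracket: h₀ sin ϕ sin δ + cos ϕ cos δ sin h₀ = 1.3904×-0.84151×0.11446 + 0.54024×0.99343×0.98376 = -0.133922 + 0.527975 = 0.394053.
Q̄ = (S_0/π) × [bracket] = (589/π) × 0.394053 = 73.879 W/m².
— Configuration B (ϕ=+28.4°):
Solar declination: sin δ = sin ε · sin L_s = sin 25.19° × sin 90.0° = 0.42562, so δ = +25.190°.
cos h₀ = −tan(+28.4°) tan(+25.190°) = -0.2543, h₀ = 1.8279 rad.
Bracket: h₀ sin ϕ sin δ + cos ϕ cos δ sin h₀ = 1.8279×0.47562×0.42562 + 0.87965×0.90490×0.96712 = 0.370028 + 0.769823 = 1.139851.
Q̄ = (S_0/π) × [bracket] = (589/π) × 1.139851 = 213.70 W/m².
Ratio Q̄_A / Q̄_B = 73.879 / 213.70 = 0.3457.

Q̄_A / Q̄_B ≈ 0.346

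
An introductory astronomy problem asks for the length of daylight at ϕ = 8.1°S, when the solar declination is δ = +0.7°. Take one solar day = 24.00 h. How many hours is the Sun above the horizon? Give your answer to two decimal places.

cos h₀ = −tan ϕ · tan δ = −tan(-8.1°) × tan(+0.700°) = 0.0017, so h₀ = 1.5691 rad = 89.90°.
Daylight = 2h₀/(2π) × 24.00 h = (1.5691/π) × 24.00 = 11.99 h.

11.99 h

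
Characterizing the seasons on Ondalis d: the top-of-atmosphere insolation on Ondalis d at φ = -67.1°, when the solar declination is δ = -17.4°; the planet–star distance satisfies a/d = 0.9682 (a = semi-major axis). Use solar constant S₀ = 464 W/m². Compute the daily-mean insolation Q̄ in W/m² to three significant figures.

cos H₀ = −tan(-67.1°) tan(-17.400°) = -0.7419, H₀ = 2.4067 rad.
Bracket: H₀ sin φ sin δ + cos φ cos δ sin H₀ = 2.4067×-0.92119×-0.29904 + 0.38912×0.95424×0.67054 = 0.662980 + 0.248981 = 0.911961.
Inverse-square distance factor (a/d)² = 0.9682² = 0.937411.
Q̄ = (S₀/π) × 0.937411 × [bracket] = (464/π) × 0.937411 × 0.911961 = 126.3 W/m².

Q̄ ≈ 126 W/m²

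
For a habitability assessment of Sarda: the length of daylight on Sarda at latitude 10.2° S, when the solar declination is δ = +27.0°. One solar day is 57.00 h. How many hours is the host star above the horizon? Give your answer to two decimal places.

cos H₀ = −tan φ · tan δ = −tan(-10.2°) × tan(+27.000°) = 0.0917, so H₀ = 1.4790 rad = 84.74°.
Daylight = 2H₀/(2π) × 57.00 h = (1.4790/π) × 57.00 = 26.83 h.

26.83 h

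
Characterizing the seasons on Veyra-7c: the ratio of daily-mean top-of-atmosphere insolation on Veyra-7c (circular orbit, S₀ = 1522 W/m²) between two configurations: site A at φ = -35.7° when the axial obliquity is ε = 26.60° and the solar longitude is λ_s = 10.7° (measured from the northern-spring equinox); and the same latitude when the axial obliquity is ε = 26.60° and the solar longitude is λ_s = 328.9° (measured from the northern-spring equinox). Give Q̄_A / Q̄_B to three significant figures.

— Configuration A (φ=-35.7°):
Solar declination: sin δ = sin ε · sin λ_s = sin 26.60° × sin 10.7° = 0.08313, so δ = +4.769°.
cos H₀ = −tan(-35.7°) tan(+4.769°) = 0.0599, H₀ = 1.5108 rad.
Bracket: H₀ sin φ sin δ + cos φ cos δ sin H₀ = 1.5108×-0.58354×0.08313 + 0.81208×0.99654×0.99820 = -0.073288 + 0.807814 = 0.734526.
Q̄ = (S₀/π) × [bracket] = (1522/π) × 0.734526 = 355.85 W/m².
— Configuration B (φ=-35.7°):
Solar declination: sin δ = sin ε · sin λ_s = sin 26.60° × sin 328.9° = -0.23128, so δ = -13.373°.
cos H₀ = −tan(-35.7°) tan(-13.373°) = -0.1708, H₀ = 1.7425 rad.
Bracket: H₀ sin φ sin δ + cos φ cos δ sin H₀ = 1.7425×-0.58354×-0.23128 + 0.81208×0.97289×0.98530 = 0.235170 + 0.778451 = 1.013621.
Q̄ = (S₀/π) × [bracket] = (1522/π) × 1.013621 = 491.07 W/m².
Ratio Q̄_A / Q̄_B = 355.85 / 491.07 = 0.7246.

Q̄_A / Q̄_B ≈ 0.725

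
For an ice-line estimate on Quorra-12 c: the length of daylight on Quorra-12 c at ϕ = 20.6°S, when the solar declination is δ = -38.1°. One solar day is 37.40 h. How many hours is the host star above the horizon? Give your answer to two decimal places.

cos h₀ = −tan ϕ · tan δ = −tan(-20.6°) × tan(-38.100°) = -0.2947, so h₀ = 1.8700 rad = 107.14°.
Daylight = 2h₀/(2π) × 37.40 h = (1.8700/π) × 37.40 = 22.26 h.

22.26 h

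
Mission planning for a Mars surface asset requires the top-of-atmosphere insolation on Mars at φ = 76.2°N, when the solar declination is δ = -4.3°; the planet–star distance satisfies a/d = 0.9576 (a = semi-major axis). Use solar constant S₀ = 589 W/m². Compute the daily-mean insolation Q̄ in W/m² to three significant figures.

Q̄ ≈ 23.2 W/m²

cos H₀ = −tan(+76.2°) tan(-4.300°) = 0.3061, H₀ = 1.2597 rad.
Bracket: H₀ sin φ sin δ + cos φ cos δ sin H₀ = 1.2597×0.97113×-0.07498 + 0.23853×0.99719×0.95199 = -0.091725 + 0.226440 = 0.134715.
Inverse-square distance factor (a/d)² = 0.9576² = 0.916998.
Q̄ = (S₀/π) × 0.916998 × [bracket] = (589/π) × 0.916998 × 0.134715 = 23.16 W/m².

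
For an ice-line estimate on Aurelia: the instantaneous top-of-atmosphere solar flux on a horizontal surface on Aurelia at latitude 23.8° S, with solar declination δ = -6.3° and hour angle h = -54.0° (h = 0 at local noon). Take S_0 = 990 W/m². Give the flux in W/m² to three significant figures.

573 W/m²

cos θ_z = sin ϕ sin δ + cos ϕ cos δ cos h = 0.044283 + 0.534552 = 0.578835.
Flux = S_0 · cos θ_z = 990 × 0.578835 = 573.0 W/m².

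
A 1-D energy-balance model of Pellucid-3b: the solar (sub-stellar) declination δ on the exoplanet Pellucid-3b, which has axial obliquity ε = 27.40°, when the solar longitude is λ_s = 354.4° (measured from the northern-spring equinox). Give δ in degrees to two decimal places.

sin δ = sin ε · sin λ_s = sin 27.40° × sin 354.4° = -0.044908.
δ = arcsin(-0.044908) = -2.57°.

δ = -2.57°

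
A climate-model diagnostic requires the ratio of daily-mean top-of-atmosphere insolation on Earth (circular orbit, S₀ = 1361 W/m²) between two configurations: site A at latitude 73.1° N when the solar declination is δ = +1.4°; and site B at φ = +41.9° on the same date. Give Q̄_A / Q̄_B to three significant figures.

— Configuration A (φ=+73.1°):
cos H₀ = −tan(+73.1°) tan(+1.400°) = -0.0804, H₀ = 1.6513 rad.
Bracket: H₀ sin φ sin δ + cos φ cos δ sin H₀ = 1.6513×0.95681×0.02443 + 0.29070×0.99970×0.99676 = 0.038599 + 0.289671 = 0.328270.
Q̄ = (S₀/π) × [bracket] = (1361/π) × 0.328270 = 142.21 W/m².
— Configuration B (φ=+41.9°):
cos H₀ = −tan(+41.9°) tan(+1.400°) = -0.0219, H₀ = 1.5927 rad.
Bracket: H₀ sin φ sin δ + cos φ cos δ sin H₀ = 1.5927×0.66783×0.02443 + 0.74431×0.99970×0.99976 = 0.025985 + 0.743908 = 0.769893.
Q̄ = (S₀/π) × [bracket] = (1361/π) × 0.769893 = 333.53 W/m².
Ratio Q̄_A / Q̄_B = 142.21 / 333.53 = 0.4264.

Q̄_A / Q̄_B ≈ 0.426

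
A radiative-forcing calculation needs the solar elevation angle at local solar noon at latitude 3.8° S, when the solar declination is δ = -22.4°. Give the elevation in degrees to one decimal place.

At local noon the hour angle is zero, so the zenith angle equals |φ − δ| = |-3.8° − (-22.400°)| = 18.600°.
Elevation = 90° − 18.600° = 71.4°.

71.4°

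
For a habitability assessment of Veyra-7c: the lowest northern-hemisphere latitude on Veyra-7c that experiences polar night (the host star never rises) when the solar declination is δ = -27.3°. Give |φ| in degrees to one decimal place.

|φ| = 62.7°

Polar night requires cos H₀ = −tan φ tan δ ≥ 1, i.e. tan φ tan δ ≤ −1.
The boundary is |tan φ| · |tan δ| = 1, so |φ| = 90° − |δ| = 90° − 27.3° = 62.7° in the northern hemisphere.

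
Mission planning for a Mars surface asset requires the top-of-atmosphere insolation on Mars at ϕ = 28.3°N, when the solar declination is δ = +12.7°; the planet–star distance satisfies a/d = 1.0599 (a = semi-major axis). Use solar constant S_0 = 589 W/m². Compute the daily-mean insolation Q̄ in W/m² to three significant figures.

Q̄ ≈ 217 W/m²

cos h₀ = −tan(+28.3°) tan(+12.700°) = -0.1213, h₀ = 1.6924 rad.
Bracket: h₀ sin ϕ sin δ + cos ϕ cos δ sin h₀ = 1.6924×0.47409×0.21985 + 0.88048×0.97553×0.99261 = 0.176397 + 0.852587 = 1.028984.
Inverse-square distance factor (a/d)² = 1.0599² = 1.123388.
Q̄ = (S_0/π) × 1.123388 × [bracket] = (589/π) × 1.123388 × 1.028984 = 216.7 W/m².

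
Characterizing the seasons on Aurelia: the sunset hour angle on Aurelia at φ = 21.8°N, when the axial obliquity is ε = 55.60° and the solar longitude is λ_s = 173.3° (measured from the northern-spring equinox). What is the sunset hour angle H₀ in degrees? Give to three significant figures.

H₀ = 92.2°

Solar declination: sin δ = sin ε · sin λ_s = sin 55.60° × sin 173.3° = 0.09627, so δ = +5.524°.
cos H₀ = −tan φ · tan δ = −tan(+21.8°) × tan(+5.524°) = -0.0387, so H₀ = 1.6095 rad = 92.22°.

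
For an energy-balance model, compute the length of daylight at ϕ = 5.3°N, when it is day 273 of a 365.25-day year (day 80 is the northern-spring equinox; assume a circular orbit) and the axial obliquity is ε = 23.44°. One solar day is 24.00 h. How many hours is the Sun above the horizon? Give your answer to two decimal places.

11.95 h

Solar longitude: L_s = 360° × (273 − 80)/365.25 = 190.226°.
sin δ = sin 23.44° × sin 190.226° = -0.07062, so δ = -4.050°.
cos h₀ = −tan ϕ · tan δ = −tan(+5.3°) × tan(-4.050°) = 0.0066, so h₀ = 1.5642 rad = 89.62°.
Daylight = 2h₀/(2π) × 24.00 h = (1.5642/π) × 24.00 = 11.95 h.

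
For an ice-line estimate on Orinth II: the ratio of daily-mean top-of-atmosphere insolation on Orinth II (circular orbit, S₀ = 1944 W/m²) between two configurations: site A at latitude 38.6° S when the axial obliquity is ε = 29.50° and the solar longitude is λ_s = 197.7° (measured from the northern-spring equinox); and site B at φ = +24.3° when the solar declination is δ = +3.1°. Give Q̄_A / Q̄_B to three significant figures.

— Configuration A (φ=-38.6°):
Solar declination: sin δ = sin ε · sin λ_s = sin 29.50° × sin 197.7° = -0.14971, so δ = -8.610°.
cos H₀ = −tan(-38.6°) tan(-8.610°) = -0.1209, H₀ = 1.6920 rad.
Bracket: H₀ sin φ sin δ + cos φ cos δ sin H₀ = 1.6920×-0.62388×-0.14971 + 0.78152×0.98873×0.99267 = 0.158035 + 0.767048 = 0.925083.
Q̄ = (S₀/π) × [bracket] = (1944/π) × 0.925083 = 572.44 W/m².
— Configuration B (φ=+24.3°):
cos H₀ = −tan(+24.3°) tan(+3.100°) = -0.0245, H₀ = 1.5953 rad.
Bracket: H₀ sin φ sin δ + cos φ cos δ sin H₀ = 1.5953×0.41151×0.05408 + 0.91140×0.99854×0.99970 = 0.035503 + 0.909796 = 0.945299.
Q̄ = (S₀/π) × [bracket] = (1944/π) × 0.945299 = 584.95 W/m².
Ratio Q̄_A / Q̄_B = 572.44 / 584.95 = 0.9786.

Q̄_A / Q̄_B ≈ 0.979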